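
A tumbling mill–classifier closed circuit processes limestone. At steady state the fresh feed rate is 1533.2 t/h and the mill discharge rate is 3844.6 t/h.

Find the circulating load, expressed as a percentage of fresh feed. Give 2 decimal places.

Discharge = new feed + return, hence
R = M − F = 3844.6 − 1533.2 = 2311.4 t/h
CL = 100·R/F = 100·2311.4/1533.2 = 150.76 %

CL = 150.76 %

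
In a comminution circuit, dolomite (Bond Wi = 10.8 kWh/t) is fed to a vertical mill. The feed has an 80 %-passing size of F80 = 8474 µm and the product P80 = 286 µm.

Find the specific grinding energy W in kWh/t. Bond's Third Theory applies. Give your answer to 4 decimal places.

W = 5.2130 kWh/t

Bond: W = 10·Wi·(1/√P80 − 1/√F80)
1/√286 = 0.059131;  1/√8474 = 0.010863
W = 10·10.8·(0.059131 − 0.010863) = 5.2130 kWh/t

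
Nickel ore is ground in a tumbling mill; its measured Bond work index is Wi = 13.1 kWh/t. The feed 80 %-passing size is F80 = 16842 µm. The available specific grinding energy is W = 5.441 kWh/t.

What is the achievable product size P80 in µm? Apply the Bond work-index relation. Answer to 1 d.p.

W = 10·Wi·[P80^(−½) − F80^(−½)]
⇒ 1/√P80 = W/(10·Wi) + 1/√F80
  = 5.4410/(10·13.1) + 1/√16842 = 0.041534 + 0.007706 = 0.049240
P80 = (1/0.049240)² = 20.3087² = 412.44 µm

P80 = 412.4 µm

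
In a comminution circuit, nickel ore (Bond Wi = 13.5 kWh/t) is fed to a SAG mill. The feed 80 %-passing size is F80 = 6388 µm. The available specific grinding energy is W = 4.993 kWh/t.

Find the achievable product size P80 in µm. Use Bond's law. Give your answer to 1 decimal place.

W = 10 Wi (1/√P80 − 1/√F80)  [Bond]
⇒ 1/√P80 = W/(10·Wi) + 1/√F80
  = 4.9930/(10·13.5) + 1/√6388 = 0.036985 + 0.012512 = 0.049497
P80 = (1/0.049497)² = 20.2033² = 408.17 µm

P80 = 408.2 µm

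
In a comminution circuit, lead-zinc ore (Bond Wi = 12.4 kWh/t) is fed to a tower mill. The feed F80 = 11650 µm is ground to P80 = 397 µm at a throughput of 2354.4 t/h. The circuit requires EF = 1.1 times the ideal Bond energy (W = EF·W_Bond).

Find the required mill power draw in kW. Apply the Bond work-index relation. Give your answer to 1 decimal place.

P = 13142.3 kW

W = 10 Wi / √P80 − 10 Wi / √F80
W = 10·12.4·(1/√397 − 1/√11650) = 10·12.4·(0.040924) = 5.0745 kWh/t
Apply correction: 5.0745 × 1.1 = 5.5820 kWh/t
Power = W × throughput = 5.5820 kWh/t × 2354.4 t/h = 13142.3 kW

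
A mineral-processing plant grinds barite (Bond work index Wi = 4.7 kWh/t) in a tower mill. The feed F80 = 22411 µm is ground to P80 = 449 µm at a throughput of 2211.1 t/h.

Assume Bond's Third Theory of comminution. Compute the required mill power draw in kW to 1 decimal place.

P = 4210.2 kW

Bond:  W = 10 Wi (1/√P − 1/√F)
W = 10·4.7·(1/√449 − 1/√22411) = 10·4.7·(0.040513) = 1.9041 kWh/t
P_mill = W·ṁ = 1.9041·2211.1 = 4210.2 kW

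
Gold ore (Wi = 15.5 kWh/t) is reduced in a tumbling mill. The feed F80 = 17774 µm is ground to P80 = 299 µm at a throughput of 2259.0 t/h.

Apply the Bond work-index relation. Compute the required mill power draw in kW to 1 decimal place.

P = 17623.0 kW

W = 10·Wi·[P80^(−½) − F80^(−½)]
W = 10·15.5·(1/√299 − 1/√17774) = 10·15.5·(0.050331) = 7.8013 kWh/t
P = W·T = 7.8013·2259.0 = 17623.0 kW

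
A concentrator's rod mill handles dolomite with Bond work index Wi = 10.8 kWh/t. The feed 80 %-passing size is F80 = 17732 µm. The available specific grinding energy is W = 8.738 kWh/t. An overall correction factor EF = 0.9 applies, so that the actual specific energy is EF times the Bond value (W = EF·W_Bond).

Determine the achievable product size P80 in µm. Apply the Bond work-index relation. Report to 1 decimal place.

P80 = 105.4 µm

W_Bond = 10·Wi·(1/√P₈₀ − 1/√F₈₀)
W_Bond = W / EF = 8.738 / 0.9 = 9.7089 kWh/t
P80^-0.5 = F80^-0.5 + W_Bond/(10 Wi)
  = 9.7089/(10·10.8) + 1/√17732 = 0.089897 + 0.007510 = 0.097407
P80 = (1/0.097407)² = 10.2662² = 105.40 µm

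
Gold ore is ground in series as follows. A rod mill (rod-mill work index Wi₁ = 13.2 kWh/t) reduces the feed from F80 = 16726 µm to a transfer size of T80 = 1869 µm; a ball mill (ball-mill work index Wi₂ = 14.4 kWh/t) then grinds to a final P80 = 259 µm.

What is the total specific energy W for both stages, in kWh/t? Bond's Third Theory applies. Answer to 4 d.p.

W_Bond = 10·Wi·(1/√P₈₀ − 1/√F₈₀)
Stage 1 (16726→1869 µm, Wi₁=13.2): W₁ = 10·13.2·(0.023131 − 0.007732) = 2.0326 kWh/t
Stage 2 (1869→259 µm, Wi₂=14.4): W₂ = 10·14.4·(0.062137 − 0.023131) = 5.6169 kWh/t
W = W₁ + W₂ = 2.0326 + 5.6169 = 7.6495 kWh/t

W = 7.6495 kWh/t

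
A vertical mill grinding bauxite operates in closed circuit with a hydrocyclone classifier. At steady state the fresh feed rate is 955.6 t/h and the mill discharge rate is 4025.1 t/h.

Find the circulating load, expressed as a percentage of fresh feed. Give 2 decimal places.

Mill node: discharge = fresh + recycle.
R = M − F = 4025.1 − 955.6 = 3069.5 t/h
CL = 100·R/F = 100·3069.5/955.6 = 321.21 %

CL = 321.21 %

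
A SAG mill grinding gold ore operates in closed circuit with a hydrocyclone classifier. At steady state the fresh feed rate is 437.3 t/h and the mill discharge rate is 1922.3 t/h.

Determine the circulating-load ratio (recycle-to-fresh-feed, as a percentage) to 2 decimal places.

CL = 339.58 %

Steady state: M = F + R.
R = M − F = 1922.3 − 437.3 = 1485.0 t/h
CL = 100·R/F = 100·1485.0/437.3 = 339.58 %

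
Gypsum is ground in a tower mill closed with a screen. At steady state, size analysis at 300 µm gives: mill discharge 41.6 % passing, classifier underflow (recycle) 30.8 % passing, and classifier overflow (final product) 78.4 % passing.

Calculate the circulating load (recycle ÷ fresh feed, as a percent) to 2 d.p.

Mass balance on the −300 µm fraction:
(1+r)d = ru + o → r = (o−d)/(d−u)
r = (78.4 − 41.6)/(41.6 − 30.8) = 36.8/10.8 = 3.4074
CL = 100·r = 340.74 %

CL = 340.74 %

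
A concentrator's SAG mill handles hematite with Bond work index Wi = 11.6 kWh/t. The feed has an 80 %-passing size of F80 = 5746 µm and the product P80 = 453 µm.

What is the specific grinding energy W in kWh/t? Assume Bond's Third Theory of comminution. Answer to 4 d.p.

W = 10 Wi / √P80 − 10 Wi / √F80
1/√453 = 0.046984;  1/√5746 = 0.013192
W = 10·11.6·(0.046984 − 0.013192) = 3.9199 kWh/t

W = 3.9199 kWh/t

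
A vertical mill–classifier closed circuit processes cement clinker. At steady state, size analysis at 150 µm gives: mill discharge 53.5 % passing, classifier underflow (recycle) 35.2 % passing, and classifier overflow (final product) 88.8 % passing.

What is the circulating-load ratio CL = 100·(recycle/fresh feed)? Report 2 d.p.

Classifier node, passing 150 µm:
Fd + Rd = Ru + Fo ⇒ R/F = (o−d)/(d−u)
r = (88.8 − 53.5)/(53.5 − 35.2) = 35.3/18.3 = 1.9290
CL = 100·r = 192.90 %

CL = 192.90 %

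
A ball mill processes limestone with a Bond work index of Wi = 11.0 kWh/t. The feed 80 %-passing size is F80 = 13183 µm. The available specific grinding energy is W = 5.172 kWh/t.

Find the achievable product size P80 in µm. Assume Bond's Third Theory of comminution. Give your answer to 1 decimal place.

W = 10·Wi·(P80^(-½) − F80^(-½))
⇒ 1/√P80 = W/(10·Wi) + 1/√F80
  = 5.1720/(10·11.0) + 1/√13183 = 0.047018 + 0.008709 = 0.055728
P80 = (1/0.055728)² = 17.9444² = 322.00 µm

P80 = 322.0 µm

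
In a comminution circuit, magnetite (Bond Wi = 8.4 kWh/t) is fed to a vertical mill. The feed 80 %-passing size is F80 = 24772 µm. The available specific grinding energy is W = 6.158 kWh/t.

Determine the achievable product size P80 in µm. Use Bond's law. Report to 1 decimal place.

W = 10 Wi (1/√P80 − 1/√F80)  [Bond]
P80^-0.5 = F80^-0.5 + W/(10 Wi)
  = 6.1580/(10·8.4) + 1/√24772 = 0.073310 + 0.006354 = 0.079663
P80 = (1/0.079663)² = 12.5529² = 157.57 µm

P80 = 157.6 µm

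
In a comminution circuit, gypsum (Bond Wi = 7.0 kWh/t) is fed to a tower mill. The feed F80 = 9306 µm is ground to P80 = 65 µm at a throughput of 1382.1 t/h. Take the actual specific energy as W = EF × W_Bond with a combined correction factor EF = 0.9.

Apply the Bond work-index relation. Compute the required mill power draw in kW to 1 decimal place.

P = 9897.4 kW

W_Bond = 10·Wi·(1/√P₈₀ − 1/√F₈₀)
W = 10·7.0·(1/√65 − 1/√9306) = 10·7.0·(0.113669) = 7.9568 kWh/t
With EF = 0.9: W = 7.9568·0.9 = 7.1611 kWh/t
P_mill = W·ṁ = 7.1611·1382.1 = 9897.4 kW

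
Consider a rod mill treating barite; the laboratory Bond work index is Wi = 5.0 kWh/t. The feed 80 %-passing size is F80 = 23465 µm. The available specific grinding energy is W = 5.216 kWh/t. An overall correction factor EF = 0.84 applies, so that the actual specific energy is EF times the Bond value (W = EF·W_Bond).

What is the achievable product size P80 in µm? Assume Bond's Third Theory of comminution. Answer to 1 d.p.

W = 10·Wi·(P80^(-½) − F80^(-½))
W_Bond = W / EF = 5.216 / 0.84 = 6.2095 kWh/t
⇒ 1/√P80 = W_Bond/(10 Wi) + 1/√F80
  = 6.2095/(10·5.0) + 1/√23465 = 0.124190 + 0.006528 = 0.130719
P80 = (1/0.130719)² = 7.6500² = 58.52 µm

P80 = 58.5 µm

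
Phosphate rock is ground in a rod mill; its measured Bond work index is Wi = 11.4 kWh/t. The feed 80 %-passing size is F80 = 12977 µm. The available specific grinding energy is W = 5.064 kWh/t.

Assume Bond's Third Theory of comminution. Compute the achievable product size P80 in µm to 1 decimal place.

W = 10 Wi (P80^-0.5 − F80^-0.5)
⇒ 1/√P80 = W/(10 Wi) + 1/√F80
  = 5.0640/(10·11.4) + 1/√12977 = 0.044421 + 0.008778 = 0.053199
P80 = (1/0.053199)² = 18.7972² = 353.33 µm

P80 = 353.3 µm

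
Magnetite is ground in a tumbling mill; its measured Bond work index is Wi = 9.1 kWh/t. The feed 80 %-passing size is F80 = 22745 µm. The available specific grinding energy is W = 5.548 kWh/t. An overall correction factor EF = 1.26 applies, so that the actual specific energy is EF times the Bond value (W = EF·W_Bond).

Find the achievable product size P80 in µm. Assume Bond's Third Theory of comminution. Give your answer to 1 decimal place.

W_Bond = 10·Wi·(1/√P₈₀ − 1/√F₈₀)
W_Bond = W / EF = 5.548 / 1.26 = 4.4032 kWh/t
⇒ 1/√P80 = W_Bond/(10 Wi) + 1/√F80
  = 4.4032/(10·9.1) + 1/√22745 = 0.048387 + 0.006631 = 0.055017
P80 = (1/0.055017)² = 18.1761² = 330.37 µm

P80 = 330.4 µm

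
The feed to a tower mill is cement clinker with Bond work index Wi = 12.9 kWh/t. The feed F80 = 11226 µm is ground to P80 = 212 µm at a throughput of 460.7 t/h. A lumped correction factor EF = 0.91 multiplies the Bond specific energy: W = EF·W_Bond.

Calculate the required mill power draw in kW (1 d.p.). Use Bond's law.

P = 3203.9 kW

W = 10·Wi·[P80^(−½) − F80^(−½)]
W = 10·12.9·(1/√212 − 1/√11226) = 10·12.9·(0.059242) = 7.6422 kWh/t
With EF = 0.91: W = 7.6422·0.91 = 6.9544 kWh/t
P = W·T = 6.9544·460.7 = 3203.9 kW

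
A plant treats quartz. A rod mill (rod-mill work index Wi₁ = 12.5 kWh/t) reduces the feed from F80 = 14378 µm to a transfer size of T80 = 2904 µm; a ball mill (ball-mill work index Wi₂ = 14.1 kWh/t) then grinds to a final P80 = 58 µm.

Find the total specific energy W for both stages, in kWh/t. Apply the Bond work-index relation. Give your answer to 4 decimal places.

W = 17.1748 kWh/t

W_Bond = 10·Wi·(1/√P₈₀ − 1/√F₈₀)
Stage 1 (14378→2904 µm, Wi₁=12.5): W₁ = 10·12.5·(0.018557 − 0.008340) = 1.2771 kWh/t
Stage 2 (2904→58 µm, Wi₂=14.1): W₂ = 10·14.1·(0.131306 − 0.018557) = 15.8977 kWh/t
W = W₁ + W₂ = 1.2771 + 15.8977 = 17.1748 kWh/t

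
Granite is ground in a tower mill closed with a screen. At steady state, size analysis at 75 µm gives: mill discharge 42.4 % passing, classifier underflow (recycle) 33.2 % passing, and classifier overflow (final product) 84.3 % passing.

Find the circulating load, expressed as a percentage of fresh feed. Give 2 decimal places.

CL = 455.43 %

Two-product formula at 75 µm:
(1+r)·d = r·u + o ⇒ r = (o−d)/(d−u)
r = (84.3 − 42.4)/(42.4 − 33.2) = 41.9/9.2 = 4.5543
CL = 100·r = 455.43 %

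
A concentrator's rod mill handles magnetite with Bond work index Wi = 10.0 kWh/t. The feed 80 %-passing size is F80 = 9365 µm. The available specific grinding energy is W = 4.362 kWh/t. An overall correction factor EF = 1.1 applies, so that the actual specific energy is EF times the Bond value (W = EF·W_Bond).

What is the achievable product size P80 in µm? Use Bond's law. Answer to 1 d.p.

P80 = 400.2 µm

W = 10 Wi (P80^-0.5 − F80^-0.5)
W_Bond = W / EF = 4.362 / 1.1 = 3.9655 kWh/t
⇒ 1/√P80 = W_Bond/(10 Wi) + 1/√F80
  = 3.9655/(10·10.0) + 1/√9365 = 0.039655 + 0.010333 = 0.049988
P80 = (1/0.049988)² = 20.0048² = 400.19 µm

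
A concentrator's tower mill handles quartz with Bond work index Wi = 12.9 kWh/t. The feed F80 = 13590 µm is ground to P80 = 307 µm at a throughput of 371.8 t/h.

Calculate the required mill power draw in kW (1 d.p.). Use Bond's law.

P = 2325.9 kW

W = 10 Wi / √P80 − 10 Wi / √F80
W = 10·12.9·(1/√307 − 1/√13590) = 10·12.9·(0.048495) = 6.2558 kWh/t
Power = W × throughput = 6.2558 kWh/t × 371.8 t/h = 2325.9 kW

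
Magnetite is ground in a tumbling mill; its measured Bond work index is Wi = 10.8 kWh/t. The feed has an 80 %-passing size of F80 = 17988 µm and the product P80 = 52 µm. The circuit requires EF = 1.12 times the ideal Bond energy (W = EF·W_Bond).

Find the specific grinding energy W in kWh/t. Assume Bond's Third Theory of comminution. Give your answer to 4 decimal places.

Bond:  W = 10 Wi (1/√P − 1/√F)
1/√52 = 0.138675;  1/√17988 = 0.007456
W = 10·10.8·(0.138675 − 0.007456) = 14.1717 kWh/t
Apply correction: 14.1717 × 1.12 = 15.8723 kWh/t

W = 15.8723 kWh/t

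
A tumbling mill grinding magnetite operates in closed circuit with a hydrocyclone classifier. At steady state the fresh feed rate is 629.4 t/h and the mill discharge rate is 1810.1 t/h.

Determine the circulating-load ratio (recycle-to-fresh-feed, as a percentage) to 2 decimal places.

Steady state: M = F + R.
R = M − F = 1810.1 − 629.4 = 1180.7 t/h
CL = 100·R/F = 100·1180.7/629.4 = 187.59 %

CL = 187.59 %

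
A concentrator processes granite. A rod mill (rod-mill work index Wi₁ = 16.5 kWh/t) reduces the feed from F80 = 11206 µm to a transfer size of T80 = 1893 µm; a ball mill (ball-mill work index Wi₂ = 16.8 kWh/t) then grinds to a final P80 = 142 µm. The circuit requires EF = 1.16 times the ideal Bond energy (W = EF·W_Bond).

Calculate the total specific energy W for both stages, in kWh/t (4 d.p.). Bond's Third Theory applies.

W = 10·Wi·(P80^(-½) − F80^(-½))
Stage 1 (11206→1893 µm, Wi₁=16.5): W₁ = 10·16.5·(0.022984 − 0.009447) = 2.2337 kWh/t
Stage 2 (1893→142 µm, Wi₂=16.8): W₂ = 10·16.8·(0.083918 − 0.022984) = 10.2369 kWh/t
W = W₁ + W₂ = 2.2337 + 10.2369 = 12.4706 kWh/t
Apply correction: 12.4706 × 1.16 = 14.4659 kWh/t

W = 14.4659 kWh/t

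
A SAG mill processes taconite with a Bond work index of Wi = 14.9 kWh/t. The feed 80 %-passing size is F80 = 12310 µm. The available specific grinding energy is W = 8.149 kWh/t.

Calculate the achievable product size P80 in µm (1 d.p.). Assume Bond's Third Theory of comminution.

W = 10 Wi (1/√P80 − 1/√F80)  [Bond]
1/√P80 = 1/√F80 + W/(10·Wi)
  = 8.1490/(10·14.9) + 1/√12310 = 0.054691 + 0.009013 = 0.063704
P80 = (1/0.063704)² = 15.6975² = 246.41 µm

P80 = 246.4 µm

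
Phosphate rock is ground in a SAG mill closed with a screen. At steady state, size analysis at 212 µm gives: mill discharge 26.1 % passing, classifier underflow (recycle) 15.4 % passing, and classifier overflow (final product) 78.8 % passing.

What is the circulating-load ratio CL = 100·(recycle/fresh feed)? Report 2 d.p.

CL = 492.52 %

Mass balance on the −212 µm fraction:
r = (o − d)/(d − u)
r = (78.8 − 26.1)/(26.1 − 15.4) = 52.7/10.7 = 4.9252
CL = 100·r = 492.52 %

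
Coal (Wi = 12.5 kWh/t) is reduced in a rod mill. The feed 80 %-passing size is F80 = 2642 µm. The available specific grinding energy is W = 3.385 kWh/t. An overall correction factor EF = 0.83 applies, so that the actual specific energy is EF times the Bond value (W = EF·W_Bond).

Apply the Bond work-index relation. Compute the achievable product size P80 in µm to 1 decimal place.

W_Bond = 10·Wi·(1/√P₈₀ − 1/√F₈₀)
W_Bond = W / EF = 3.385 / 0.83 = 4.0783 kWh/t
P80^-0.5 = F80^-0.5 + W_Bond/(10 Wi)
  = 4.0783/(10·12.5) + 1/√2642 = 0.032627 + 0.019455 = 0.052082
P80 = (1/0.052082)² = 19.2006² = 368.66 µm

P80 = 368.7 µm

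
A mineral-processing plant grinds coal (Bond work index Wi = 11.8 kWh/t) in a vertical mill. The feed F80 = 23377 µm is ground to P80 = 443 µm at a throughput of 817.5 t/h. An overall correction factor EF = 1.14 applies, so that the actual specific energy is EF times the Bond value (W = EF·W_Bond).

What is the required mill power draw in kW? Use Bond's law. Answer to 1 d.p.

P = 4505.6 kW

W = 10 Wi (1/√P80 − 1/√F80)  [Bond]
W = 10·11.8·(1/√443 − 1/√23377) = 10·11.8·(0.040971) = 4.8346 kWh/t
W_actual = 1.14 × 4.8346 = 5.5114 kWh/t
Mill draw = 5.5114 × 817.5 = 4505.6 kW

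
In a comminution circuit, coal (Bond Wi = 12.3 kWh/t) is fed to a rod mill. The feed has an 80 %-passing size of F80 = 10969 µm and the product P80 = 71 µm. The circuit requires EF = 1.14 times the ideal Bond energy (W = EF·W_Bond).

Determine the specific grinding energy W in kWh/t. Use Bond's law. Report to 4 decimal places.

W = 10 Wi (1/√P80 − 1/√F80)  [Bond]
1/√71 = 0.118678;  1/√10969 = 0.009548
W = 10·12.3·(0.118678 − 0.009548) = 13.4230 kWh/t
With EF = 1.14: W = 13.4230·1.14 = 15.3022 kWh/t

W = 15.3022 kWh/t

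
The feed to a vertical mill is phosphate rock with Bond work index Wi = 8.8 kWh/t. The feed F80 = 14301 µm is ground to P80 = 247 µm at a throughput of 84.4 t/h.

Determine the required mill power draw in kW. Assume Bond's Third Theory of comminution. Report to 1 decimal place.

W = 10·Wi·(P80^(-½) − F80^(-½))
W = 10·8.8·(1/√247 − 1/√14301) = 10·8.8·(0.055266) = 4.8634 kWh/t
P = W·T = 4.8634·84.4 = 410.5 kW

P = 410.5 kW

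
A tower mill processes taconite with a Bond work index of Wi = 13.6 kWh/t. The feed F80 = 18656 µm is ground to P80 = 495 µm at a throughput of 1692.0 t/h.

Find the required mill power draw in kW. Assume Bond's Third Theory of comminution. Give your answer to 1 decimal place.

P = 8658.0 kW

W = 10·Wi·[P80^(−½) − F80^(−½)]
W = 10·13.6·(1/√495 − 1/√18656) = 10·13.6·(0.037625) = 5.1170 kWh/t
Mill draw = 5.1170 × 1692.0 = 8658.0 kW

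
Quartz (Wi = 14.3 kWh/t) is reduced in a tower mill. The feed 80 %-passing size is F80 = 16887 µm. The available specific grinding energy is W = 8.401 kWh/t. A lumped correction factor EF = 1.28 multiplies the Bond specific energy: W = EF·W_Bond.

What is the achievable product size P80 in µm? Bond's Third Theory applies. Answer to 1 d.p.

W = 10·Wi·(P80^(-½) − F80^(-½))
W_Bond = W / EF = 8.401 / 1.28 = 6.5633 kWh/t
P80^(−½) = W_Bond/(10 Wi) + F80^(−½)
  = 6.5633/(10·14.3) + 1/√16887 = 0.045897 + 0.007695 = 0.053592
P80 = (1/0.053592)² = 18.6594² = 348.17 µm

P80 = 348.2 µm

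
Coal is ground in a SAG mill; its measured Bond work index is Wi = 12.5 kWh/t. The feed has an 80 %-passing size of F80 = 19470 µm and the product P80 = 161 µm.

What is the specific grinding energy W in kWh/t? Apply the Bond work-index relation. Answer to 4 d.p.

Bond:  W = 10 Wi (1/√P − 1/√F)
1/√161 = 0.078811;  1/√19470 = 0.007167
W = 10·12.5·(0.078811 − 0.007167) = 8.9555 kWh/t

W = 8.9555 kWh/t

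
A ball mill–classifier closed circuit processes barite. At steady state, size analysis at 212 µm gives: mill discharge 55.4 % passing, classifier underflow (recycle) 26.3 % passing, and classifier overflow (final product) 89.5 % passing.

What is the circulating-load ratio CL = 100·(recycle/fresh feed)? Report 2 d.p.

Let r = R/F. Size balance at 212 µm:
Fd + Rd = Ru + Fo ⇒ R/F = (o−d)/(d−u)
r = (89.5 − 55.4)/(55.4 − 26.3) = 34.1/29.1 = 1.1718
CL = 100·r = 117.18 %

CL = 117.18 %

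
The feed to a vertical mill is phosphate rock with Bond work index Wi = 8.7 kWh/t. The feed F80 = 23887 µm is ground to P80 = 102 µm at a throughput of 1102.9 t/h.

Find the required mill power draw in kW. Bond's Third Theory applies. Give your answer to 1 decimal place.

P = 8879.9 kW

Bond:  W = 10 Wi (1/√P − 1/√F)
W = 10·8.7·(1/√102 − 1/√23887) = 10·8.7·(0.092545) = 8.0514 kWh/t
P_mill = W·ṁ = 8.0514·1102.9 = 8879.9 kW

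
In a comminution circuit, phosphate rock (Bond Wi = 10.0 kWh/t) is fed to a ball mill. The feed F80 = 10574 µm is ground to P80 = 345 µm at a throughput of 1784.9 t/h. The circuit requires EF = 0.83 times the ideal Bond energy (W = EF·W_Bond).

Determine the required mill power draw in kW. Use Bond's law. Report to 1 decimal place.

Bond:  W = 10 Wi (1/√P − 1/√F)
W = 10·10.0·(1/√345 − 1/√10574) = 10·10.0·(0.044113) = 4.4113 kWh/t
With EF = 0.83: W = 4.4113·0.83 = 3.6614 kWh/t
P = W·T = 3.6614·1784.9 = 6535.3 kW

P = 6535.3 kW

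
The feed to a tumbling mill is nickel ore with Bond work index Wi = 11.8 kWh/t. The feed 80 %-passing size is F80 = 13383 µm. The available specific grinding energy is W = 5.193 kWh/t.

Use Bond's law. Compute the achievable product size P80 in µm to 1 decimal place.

W_Bond = 10·Wi·(1/√P₈₀ − 1/√F₈₀)
⇒ 1/√P80 = W/(10·Wi) + 1/√F80
  = 5.1930/(10·11.8) + 1/√13383 = 0.044008 + 0.008644 = 0.052653
P80 = (1/0.052653)² = 18.9924² = 360.71 µm

P80 = 360.7 µm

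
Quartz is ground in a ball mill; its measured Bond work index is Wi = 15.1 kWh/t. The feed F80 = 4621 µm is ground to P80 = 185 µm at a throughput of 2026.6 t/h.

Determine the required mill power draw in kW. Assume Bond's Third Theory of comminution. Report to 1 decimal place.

P = 17997.1 kW

W = 10·Wi·[P80^(−½) − F80^(−½)]
W = 10·15.1·(1/√185 − 1/√4621) = 10·15.1·(0.058811) = 8.8804 kWh/t
P = W·T = 8.8804·2026.6 = 17997.1 kW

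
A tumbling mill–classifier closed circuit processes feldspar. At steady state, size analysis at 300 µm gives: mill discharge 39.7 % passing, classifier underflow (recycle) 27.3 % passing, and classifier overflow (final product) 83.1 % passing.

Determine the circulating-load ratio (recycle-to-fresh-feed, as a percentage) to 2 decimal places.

Classifier node, passing 300 µm:
d + r·d = r·u + o → r(d−u) = o−d
r = (83.1 − 39.7)/(39.7 − 27.3) = 43.4/12.4 = 3.5000
CL = 100·r = 350.00 %

CL = 350.00 %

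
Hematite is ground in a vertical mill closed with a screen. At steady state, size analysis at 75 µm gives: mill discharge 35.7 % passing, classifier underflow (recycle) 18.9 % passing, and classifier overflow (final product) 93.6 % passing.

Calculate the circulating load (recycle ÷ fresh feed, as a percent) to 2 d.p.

Two-product formula at 75 µm:
(1+r)d = ru + o → r = (o−d)/(d−u)
r = (93.6 − 35.7)/(35.7 − 18.9) = 57.9/16.8 = 3.4464
CL = 100·r = 344.64 %

CL = 344.64 %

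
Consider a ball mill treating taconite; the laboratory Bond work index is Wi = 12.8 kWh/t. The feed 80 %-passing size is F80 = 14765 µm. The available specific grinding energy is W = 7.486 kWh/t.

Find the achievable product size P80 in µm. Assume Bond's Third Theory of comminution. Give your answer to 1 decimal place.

W = 10 Wi (P80^-0.5 − F80^-0.5)
⇒ 1/√P80 = W/(10·Wi) + 1/√F80
  = 7.4860/(10·12.8) + 1/√14765 = 0.058484 + 0.008230 = 0.066714
P80 = (1/0.066714)² = 14.9893² = 224.68 µm

P80 = 224.7 µm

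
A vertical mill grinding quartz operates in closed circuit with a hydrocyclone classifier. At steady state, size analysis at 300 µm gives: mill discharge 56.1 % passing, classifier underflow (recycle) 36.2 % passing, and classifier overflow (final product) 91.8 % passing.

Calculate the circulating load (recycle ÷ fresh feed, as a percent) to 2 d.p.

CL = 179.40 %

Balance %-passing 300 µm (r = R/F):
r = (o − d)/(d − u)
r = (91.8 − 56.1)/(56.1 − 36.2) = 35.7/19.9 = 1.7940
CL = 100·r = 179.40 %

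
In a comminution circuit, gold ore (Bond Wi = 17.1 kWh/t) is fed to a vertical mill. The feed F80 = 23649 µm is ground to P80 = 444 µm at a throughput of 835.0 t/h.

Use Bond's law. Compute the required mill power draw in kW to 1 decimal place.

W_Bond = 10·Wi·(1/√P₈₀ − 1/√F₈₀)
W = 10·17.1·(1/√444 − 1/√23649) = 10·17.1·(0.040955) = 7.0033 kWh/t
P = W·T = 7.0033·835.0 = 5847.8 kW

P = 5847.8 kW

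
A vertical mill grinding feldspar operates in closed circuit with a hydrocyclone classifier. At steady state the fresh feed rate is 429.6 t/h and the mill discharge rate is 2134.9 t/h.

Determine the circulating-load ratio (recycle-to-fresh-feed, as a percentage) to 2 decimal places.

CL = 396.95 %

M = F + R at steady state, so:
R = M − F = 2134.9 − 429.6 = 1705.3 t/h
CL = 100·R/F = 100·1705.3/429.6 = 396.95 %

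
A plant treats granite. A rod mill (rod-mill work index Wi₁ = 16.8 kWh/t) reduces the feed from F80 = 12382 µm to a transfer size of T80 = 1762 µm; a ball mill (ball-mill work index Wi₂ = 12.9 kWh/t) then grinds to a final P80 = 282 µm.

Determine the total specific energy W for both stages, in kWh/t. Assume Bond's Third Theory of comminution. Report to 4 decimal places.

W = 10 Wi (P80^-0.5 − F80^-0.5)
Stage 1 (12382→1762 µm, Wi₁=16.8): W₁ = 10·16.8·(0.023823 − 0.008987) = 2.4925 kWh/t
Stage 2 (1762→282 µm, Wi₂=12.9): W₂ = 10·12.9·(0.059549 − 0.023823) = 4.6087 kWh/t
W = W₁ + W₂ = 2.4925 + 4.6087 = 7.1012 kWh/t

W = 7.1012 kWh/t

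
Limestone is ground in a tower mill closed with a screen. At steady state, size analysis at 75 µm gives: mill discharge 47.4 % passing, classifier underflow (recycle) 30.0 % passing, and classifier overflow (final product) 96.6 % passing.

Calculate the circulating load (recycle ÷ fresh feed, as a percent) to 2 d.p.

Mass balance on the −75 µm fraction:
r = (o − d)/(d − u)
r = (96.6 − 47.4)/(47.4 − 30.0) = 49.2/17.4 = 2.8276
CL = 100·r = 282.76 %

CL = 282.76 %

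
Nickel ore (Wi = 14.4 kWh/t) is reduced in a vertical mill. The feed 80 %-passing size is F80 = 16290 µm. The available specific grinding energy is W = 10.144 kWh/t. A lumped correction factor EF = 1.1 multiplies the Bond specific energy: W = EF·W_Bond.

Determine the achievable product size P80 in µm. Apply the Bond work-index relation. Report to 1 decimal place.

P80 = 193.6 µm

W_Bond = 10·Wi·(1/√P₈₀ − 1/√F₈₀)
W_Bond = W / EF = 10.144 / 1.1 = 9.2218 kWh/t
P80^(−½) = W_Bond/(10 Wi) + F80^(−½)
  = 9.2218/(10·14.4) + 1/√16290 = 0.064040 + 0.007835 = 0.071875
P80 = (1/0.071875)² = 13.9130² = 193.57 µm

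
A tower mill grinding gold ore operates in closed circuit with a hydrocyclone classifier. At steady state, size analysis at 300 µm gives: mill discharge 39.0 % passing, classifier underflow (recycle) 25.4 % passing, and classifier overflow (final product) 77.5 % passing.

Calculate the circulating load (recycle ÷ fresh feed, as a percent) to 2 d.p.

CL = 283.09 %

Two-product formula at 300 µm:
(1+r)d = ru + o → r = (o−d)/(d−u)
r = (77.5 − 39.0)/(39.0 − 25.4) = 38.5/13.6 = 2.8309
CL = 100·r = 283.09 %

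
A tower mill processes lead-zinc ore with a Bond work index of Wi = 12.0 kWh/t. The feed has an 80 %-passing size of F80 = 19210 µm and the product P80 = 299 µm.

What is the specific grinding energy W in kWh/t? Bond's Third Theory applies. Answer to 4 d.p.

W = 10 Wi (P80^-0.5 − F80^-0.5)
1/√299 = 0.057831;  1/√19210 = 0.007215
W = 10·12.0·(0.057831 − 0.007215) = 6.0740 kWh/t

W = 6.0740 kWh/t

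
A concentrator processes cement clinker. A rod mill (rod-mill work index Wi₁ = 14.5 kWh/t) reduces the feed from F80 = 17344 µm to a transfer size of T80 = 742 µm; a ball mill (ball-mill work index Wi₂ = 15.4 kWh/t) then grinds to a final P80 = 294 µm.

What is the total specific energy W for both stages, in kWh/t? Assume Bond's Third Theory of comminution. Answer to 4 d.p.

W = 7.5500 kWh/t

Bond: W = 10·Wi·(1/√P80 − 1/√F80)
Stage 1 (17344→742 µm, Wi₁=14.5): W₁ = 10·14.5·(0.036711 − 0.007593) = 4.2221 kWh/t
Stage 2 (742→294 µm, Wi₂=15.4): W₂ = 10·15.4·(0.058321 − 0.036711) = 3.3279 kWh/t
W = W₁ + W₂ = 4.2221 + 3.3279 = 7.5500 kWh/t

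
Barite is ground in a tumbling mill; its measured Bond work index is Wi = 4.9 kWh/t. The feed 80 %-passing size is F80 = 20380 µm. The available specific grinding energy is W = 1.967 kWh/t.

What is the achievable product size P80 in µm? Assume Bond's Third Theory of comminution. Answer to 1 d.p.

P80 = 449.9 µm

W = 10·Wi·(P80^(-½) − F80^(-½))
1/√P80 = 1/√F80 + W/(10·Wi)
  = 1.9670/(10·4.9) + 1/√20380 = 0.040143 + 0.007005 = 0.047148
P80 = (1/0.047148)² = 21.2099² = 449.86 µm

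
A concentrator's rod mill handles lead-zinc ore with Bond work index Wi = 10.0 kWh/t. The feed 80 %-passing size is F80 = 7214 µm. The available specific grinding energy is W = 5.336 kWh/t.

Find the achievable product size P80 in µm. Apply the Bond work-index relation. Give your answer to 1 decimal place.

W_Bond = 10·Wi·(1/√P₈₀ − 1/√F₈₀)
P80^(−½) = W/(10 Wi) + F80^(−½)
  = 5.3360/(10·10.0) + 1/√7214 = 0.053360 + 0.011774 = 0.065134
P80 = (1/0.065134)² = 15.3530² = 235.72 µm

P80 = 235.7 µm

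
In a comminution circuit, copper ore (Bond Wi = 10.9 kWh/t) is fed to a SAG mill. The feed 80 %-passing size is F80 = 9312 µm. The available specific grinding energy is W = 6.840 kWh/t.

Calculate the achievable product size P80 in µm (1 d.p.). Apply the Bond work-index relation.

Bond:  W = 10 Wi (1/√P − 1/√F)
P80^-0.5 = F80^-0.5 + W/(10 Wi)
  = 6.8400/(10·10.9) + 1/√9312 = 0.062752 + 0.010363 = 0.073115
P80 = (1/0.073115)² = 13.6771² = 187.06 µm

P80 = 187.1 µm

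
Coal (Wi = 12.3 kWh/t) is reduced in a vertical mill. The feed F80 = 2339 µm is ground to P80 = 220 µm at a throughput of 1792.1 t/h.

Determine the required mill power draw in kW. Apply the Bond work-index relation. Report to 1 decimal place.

W = 10 Wi / √P80 − 10 Wi / √F80
W = 10·12.3·(1/√220 − 1/√2339) = 10·12.3·(0.046743) = 5.7494 kWh/t
P = W·T = 5.7494·1792.1 = 10303.5 kW

P = 10303.5 kW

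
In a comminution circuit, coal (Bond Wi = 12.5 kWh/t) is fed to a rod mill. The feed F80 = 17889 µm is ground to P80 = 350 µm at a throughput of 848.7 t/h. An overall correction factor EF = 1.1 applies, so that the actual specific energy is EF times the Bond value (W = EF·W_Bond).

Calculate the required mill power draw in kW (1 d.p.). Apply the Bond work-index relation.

W = 10 Wi / √P80 − 10 Wi / √F80
W = 10·12.5·(1/√350 − 1/√17889) = 10·12.5·(0.045976) = 5.7469 kWh/t
Apply correction: 5.7469 × 1.1 = 6.3216 kWh/t
P = W·T = 6.3216·848.7 = 5365.2 kW

P = 5365.2 kW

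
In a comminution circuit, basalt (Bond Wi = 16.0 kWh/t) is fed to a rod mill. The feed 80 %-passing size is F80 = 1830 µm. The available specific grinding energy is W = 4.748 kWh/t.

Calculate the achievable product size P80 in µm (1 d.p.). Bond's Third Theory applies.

Bond: W = 10·Wi·(1/√P80 − 1/√F80)
⇒ 1/√P80 = W/(10 Wi) + 1/√F80
  = 4.7480/(10·16.0) + 1/√1830 = 0.029675 + 0.023376 = 0.053051
P80 = (1/0.053051)² = 18.8497² = 355.31 µm

P80 = 355.3 µm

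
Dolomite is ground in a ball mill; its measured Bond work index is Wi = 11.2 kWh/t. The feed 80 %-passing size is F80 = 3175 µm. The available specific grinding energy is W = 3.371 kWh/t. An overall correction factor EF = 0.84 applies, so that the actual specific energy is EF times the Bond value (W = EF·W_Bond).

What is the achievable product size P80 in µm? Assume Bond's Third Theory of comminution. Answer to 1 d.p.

W = 10·Wi·[P80^(−½) − F80^(−½)]
W_Bond = W / EF = 3.371 / 0.84 = 4.0131 kWh/t
P80^(−½) = W_Bond/(10 Wi) + F80^(−½)
  = 4.0131/(10·11.2) + 1/√3175 = 0.035831 + 0.017747 = 0.053578
P80 = (1/0.053578)² = 18.6643² = 348.35 µm

P80 = 348.4 µm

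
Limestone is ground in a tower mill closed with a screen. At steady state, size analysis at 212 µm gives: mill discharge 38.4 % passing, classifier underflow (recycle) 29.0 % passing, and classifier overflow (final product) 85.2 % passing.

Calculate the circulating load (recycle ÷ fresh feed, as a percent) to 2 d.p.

CL = 497.87 %

Let r = R/F. Size balance at 212 µm:
r = (o − d)/(d − u)
r = (85.2 − 38.4)/(38.4 − 29.0) = 46.8/9.4 = 4.9787
CL = 100·r = 497.87 %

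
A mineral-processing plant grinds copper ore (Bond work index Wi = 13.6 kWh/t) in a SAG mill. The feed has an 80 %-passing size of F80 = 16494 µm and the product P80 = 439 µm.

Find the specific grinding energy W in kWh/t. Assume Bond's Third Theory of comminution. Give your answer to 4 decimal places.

W = 10·Wi·(P80^(-½) − F80^(-½))
1/√439 = 0.047727;  1/√16494 = 0.007786
W = 10·13.6·(0.047727 − 0.007786) = 5.4320 kWh/t

W = 5.4320 kWh/t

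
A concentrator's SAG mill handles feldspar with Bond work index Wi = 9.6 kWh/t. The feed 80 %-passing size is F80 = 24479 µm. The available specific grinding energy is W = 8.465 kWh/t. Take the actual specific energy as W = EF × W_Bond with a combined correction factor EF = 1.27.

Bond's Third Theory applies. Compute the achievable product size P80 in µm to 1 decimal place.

W = 10 Wi / √P80 − 10 Wi / √F80
W_Bond = W / EF = 8.465 / 1.27 = 6.6654 kWh/t
1/√P80 = 1/√F80 + W_Bond/(10·Wi)
  = 6.6654/(10·9.6) + 1/√24479 = 0.069431 + 0.006392 = 0.075822
P80 = (1/0.075822)² = 13.1887² = 173.94 µm

P80 = 173.9 µm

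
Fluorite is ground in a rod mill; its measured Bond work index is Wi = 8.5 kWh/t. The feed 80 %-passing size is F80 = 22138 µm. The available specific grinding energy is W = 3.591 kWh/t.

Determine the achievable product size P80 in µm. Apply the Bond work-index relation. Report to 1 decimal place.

W = 10 Wi / √P80 − 10 Wi / √F80
P80^-0.5 = F80^-0.5 + W/(10 Wi)
  = 3.5910/(10·8.5) + 1/√22138 = 0.042247 + 0.006721 = 0.048968
P80 = (1/0.048968)² = 20.4215² = 417.04 µm

P80 = 417.0 µm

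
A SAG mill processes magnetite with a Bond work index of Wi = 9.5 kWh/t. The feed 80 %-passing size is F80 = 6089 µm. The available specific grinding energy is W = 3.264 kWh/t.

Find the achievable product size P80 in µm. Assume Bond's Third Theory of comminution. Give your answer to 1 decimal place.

P80 = 449.4 µm

W = 10·Wi·(P80^(-½) − F80^(-½))
⇒ 1/√P80 = W/(10·Wi) + 1/√F80
  = 3.2640/(10·9.5) + 1/√6089 = 0.034358 + 0.012815 = 0.047173
P80 = (1/0.047173)² = 21.1985² = 449.38 µm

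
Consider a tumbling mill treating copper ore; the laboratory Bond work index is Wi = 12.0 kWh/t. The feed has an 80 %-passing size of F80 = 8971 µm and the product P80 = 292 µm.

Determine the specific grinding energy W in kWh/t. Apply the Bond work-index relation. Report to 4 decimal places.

W = 10 Wi (1/√P80 − 1/√F80)  [Bond]
1/√292 = 0.058521;  1/√8971 = 0.010558
W = 10·12.0·(0.058521 − 0.010558) = 5.7555 kWh/t

W = 5.7555 kWh/t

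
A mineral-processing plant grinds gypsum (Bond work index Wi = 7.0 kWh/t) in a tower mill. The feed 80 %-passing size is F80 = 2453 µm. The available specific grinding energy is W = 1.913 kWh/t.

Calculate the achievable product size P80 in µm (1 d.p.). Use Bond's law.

W = 10 Wi (P80^-0.5 − F80^-0.5)
P80^(−½) = W/(10 Wi) + F80^(−½)
  = 1.9130/(10·7.0) + 1/√2453 = 0.027329 + 0.020191 = 0.047519
P80 = (1/0.047519)² = 21.0441² = 442.85 µm

P80 = 442.9 µm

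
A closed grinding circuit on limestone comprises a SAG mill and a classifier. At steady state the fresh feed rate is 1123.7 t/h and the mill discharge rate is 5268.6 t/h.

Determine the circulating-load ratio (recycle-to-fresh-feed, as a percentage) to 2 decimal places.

CL = 368.86 %

Steady state: M = F + R.
R = M − F = 5268.6 − 1123.7 = 4144.9 t/h
CL = 100·R/F = 100·4144.9/1123.7 = 368.86 %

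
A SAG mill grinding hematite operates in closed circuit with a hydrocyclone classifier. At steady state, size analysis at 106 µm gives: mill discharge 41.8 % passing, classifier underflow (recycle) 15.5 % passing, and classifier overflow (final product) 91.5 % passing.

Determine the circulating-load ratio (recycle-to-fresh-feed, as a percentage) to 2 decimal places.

CL = 188.97 %

Let r = R/F. Size balance at 106 µm:
d + r·d = r·u + o → r(d−u) = o−d
r = (91.5 − 41.8)/(41.8 − 15.5) = 49.7/26.3 = 1.8897
CL = 100·r = 188.97 %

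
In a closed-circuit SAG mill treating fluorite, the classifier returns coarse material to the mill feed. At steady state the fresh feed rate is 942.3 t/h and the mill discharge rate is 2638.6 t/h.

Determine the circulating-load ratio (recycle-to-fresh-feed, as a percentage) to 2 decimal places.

CL = 180.02 %

Steady state: M = F + R.
R = M − F = 2638.6 − 942.3 = 1696.3 t/h
CL = 100·R/F = 100·1696.3/942.3 = 180.02 %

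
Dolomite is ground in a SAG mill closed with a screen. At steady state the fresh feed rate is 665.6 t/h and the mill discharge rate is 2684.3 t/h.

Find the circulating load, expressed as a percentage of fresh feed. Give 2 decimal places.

CL = 303.29 %

Steady state: M = F + R.
R = M − F = 2684.3 − 665.6 = 2018.7 t/h
CL = 100·R/F = 100·2018.7/665.6 = 303.29 %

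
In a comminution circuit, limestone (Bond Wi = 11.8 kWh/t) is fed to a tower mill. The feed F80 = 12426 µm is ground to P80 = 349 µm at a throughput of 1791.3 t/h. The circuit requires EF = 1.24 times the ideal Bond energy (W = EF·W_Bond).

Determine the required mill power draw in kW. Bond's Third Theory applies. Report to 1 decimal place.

P = 11678.8 kW

W = 10·Wi·(P80^(-½) − F80^(-½))
W = 10·11.8·(1/√349 − 1/√12426) = 10·11.8·(0.044558) = 5.2578 kWh/t
Corrected W = EF·W_Bond = 1.24·5.2578 = 6.5197 kWh/t
Power = W × throughput = 6.5197 kWh/t × 1791.3 t/h = 11678.8 kW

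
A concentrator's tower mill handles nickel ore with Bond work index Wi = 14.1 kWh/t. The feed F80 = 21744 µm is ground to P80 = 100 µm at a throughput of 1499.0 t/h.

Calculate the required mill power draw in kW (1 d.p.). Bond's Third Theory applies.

W = 10 Wi (P80^-0.5 − F80^-0.5)
W = 10·14.1·(1/√100 − 1/√21744) = 10·14.1·(0.093218) = 13.1438 kWh/t
P = W·T = 13.1438·1499.0 = 19702.6 kW

P = 19702.6 kW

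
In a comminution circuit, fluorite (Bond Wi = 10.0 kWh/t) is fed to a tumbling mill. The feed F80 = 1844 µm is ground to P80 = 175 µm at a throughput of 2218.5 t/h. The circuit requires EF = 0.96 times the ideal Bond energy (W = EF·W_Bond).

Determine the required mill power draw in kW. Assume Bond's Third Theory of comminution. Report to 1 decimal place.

Bond: W = 10·Wi·(1/√P80 − 1/√F80)
W = 10·10.0·(1/√175 − 1/√1844) = 10·10.0·(0.052306) = 5.2306 kWh/t
W_actual = 0.96 × 5.2306 = 5.0213 kWh/t
P_mill = W·ṁ = 5.0213·2218.5 = 11139.8 kW

P = 11139.8 kW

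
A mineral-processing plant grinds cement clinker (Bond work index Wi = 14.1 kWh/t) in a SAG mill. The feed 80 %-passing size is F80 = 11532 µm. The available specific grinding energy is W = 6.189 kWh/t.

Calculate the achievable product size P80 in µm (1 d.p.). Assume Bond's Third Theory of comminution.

W = 10·Wi·[P80^(−½) − F80^(−½)]
P80^-0.5 = F80^-0.5 + W/(10 Wi)
  = 6.1890/(10·14.1) + 1/√11532 = 0.043894 + 0.009312 = 0.053206
P80 = (1/0.053206)² = 18.7950² = 353.25 µm

P80 = 353.3 µm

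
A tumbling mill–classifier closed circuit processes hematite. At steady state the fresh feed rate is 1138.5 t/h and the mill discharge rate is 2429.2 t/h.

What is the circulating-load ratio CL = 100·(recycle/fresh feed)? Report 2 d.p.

Steady state: M = F + R.
R = M − F = 2429.2 − 1138.5 = 1290.7 t/h
CL = 100·R/F = 100·1290.7/1138.5 = 113.37 %

CL = 113.37 %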